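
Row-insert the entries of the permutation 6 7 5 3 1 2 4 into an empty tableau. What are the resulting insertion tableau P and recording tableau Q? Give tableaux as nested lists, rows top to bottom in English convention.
Insert each entry of the permutation into P by Schensted row insertion, recording in Q the position of each new cell.

Insert 6: appended to row 1. P = [[6]], Q = [[1]].
Insert 7: appended to row 1. P = [[6, 7]], Q = [[1, 2]].
Insert 5: 5 bumps 6 from row 1; 6 starts row 2. P = [[5, 7], [6]], Q = [[1, 2], [3]].
Insert 3: 3 bumps 5 from row 1; 5 bumps 6 from row 2; 6 starts row 3. P = [[3, 7], [5], [6]], Q = [[1, 2], [3], [4]].
Insert 1: 1 bumps 3 from row 1; 3 bumps 5 from row 2; 5 bumps 6 from row 3; 6 starts row 4. P = [[1, 7], [3], [5], [6]], Q = [[1, 2], [3], [4], [5]].
Insert 2: 2 bumps 7 from row 1; 7 appends to row 2. P = [[1, 2], [3, 7], [5], [6]], Q = [[1, 2], [3, 6], [4], [5]].
Insert 4: appended to row 1. P = [[1, 2, 4], [3, 7], [5], [6]], Q = [[1, 2, 7], [3, 6], [4], [5]].

So P = [[1, 2, 4], [3, 7], [5], [6]], Q = [[1, 2, 7], [3, 6], [4], [5]].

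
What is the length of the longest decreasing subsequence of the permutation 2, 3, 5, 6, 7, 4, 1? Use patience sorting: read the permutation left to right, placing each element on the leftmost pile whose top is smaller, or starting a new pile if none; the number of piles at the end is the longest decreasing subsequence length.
3

2: new pile. tops = [2]
3: onto pile 1 (replacing 2). tops = [3]
5: onto pile 1 (replacing 3). tops = [5]
6: onto pile 1 (replacing 5). tops = [6]
7: onto pile 1 (replacing 6). tops = [7]
4: new pile. tops = [7, 4]
1: new pile. tops = [7, 4, 1]

3 piles, so the longest decreasing subsequence has length 3.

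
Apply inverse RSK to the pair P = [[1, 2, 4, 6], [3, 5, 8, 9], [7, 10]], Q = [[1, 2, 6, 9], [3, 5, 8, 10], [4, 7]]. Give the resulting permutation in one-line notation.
Reverse RSK: for i = n, n-1, ..., 1, locate i in Q, remove the corresponding corner cell from P, and reverse-bump its entry up through P; the value ejected from row 1 is w(i).

So w = 7 10 3 1 5 8 2 4 9 6.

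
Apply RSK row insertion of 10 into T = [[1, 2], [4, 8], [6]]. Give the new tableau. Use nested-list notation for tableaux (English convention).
[[1, 2, 10], [4, 8], [6]]

10 is larger than every entry of row 1, so it is appended to row 1. The new tableau is [[1, 2, 10], [4, 8], [6]].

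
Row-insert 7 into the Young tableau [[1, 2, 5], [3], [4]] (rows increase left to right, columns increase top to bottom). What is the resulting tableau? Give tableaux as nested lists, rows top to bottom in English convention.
7 is larger than every entry of row 1, so it is appended to row 1. The new tableau is [[1, 2, 5, 7], [3], [4]].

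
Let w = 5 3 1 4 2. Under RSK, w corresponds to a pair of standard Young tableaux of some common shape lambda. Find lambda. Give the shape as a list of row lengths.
[2, 2, 1]

Row-insert each entry into an empty tableau.

After inserting 5: P = [[5]].
After inserting 3: P = [[3], [5]].
After inserting 1: P = [[1], [3], [5]].
After inserting 4: P = [[1, 4], [3], [5]].
After inserting 2: P = [[1, 2], [3, 4], [5]].

The final insertion tableau P = [[1, 2], [3, 4], [5]] has shape [2, 2, 1].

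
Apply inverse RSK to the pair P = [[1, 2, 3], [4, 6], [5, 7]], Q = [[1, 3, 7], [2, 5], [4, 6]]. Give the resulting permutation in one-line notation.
5 4 7 1 6 2 3

Reverse the RSK construction: for i from n down to 1, find the cell of Q containing i, remove the entry at that cell from P, and reverse-bump it up through P; the value ejected from row 1 is w(i).

Step i=7: Q has 7 at row 1, column 3; remove that cell from P, ejecting 3. So w(7) = 3. P is now [[1, 2], [4, 6], [5, 7]].
Step i=6: Q has 6 at row 3, column 2; remove 7 from row 3 of P and reverse-bump: 7 enters row 2 and ejects 6; 6 enters row 1 and ejects 2. So w(6) = 2. P is now [[1, 6], [4, 7], [5]].
Step i=5: Q has 5 at row 2, column 2; remove 7 from row 2 of P and reverse-bump: 7 enters row 1 and ejects 6. So w(5) = 6. P is now [[1, 7], [4], [5]].
Step i=4: Q has 4 at row 3, column 1; remove 5 from row 3 of P and reverse-bump: 5 enters row 2 and ejects 4; 4 enters row 1 and ejects 1. So w(4) = 1. P is now [[4, 7], [5]].
Step i=3: Q has 3 at row 1, column 2; remove that cell from P, ejecting 7. So w(3) = 7. P is now [[4], [5]].
Step i=2: Q has 2 at row 2, column 1; remove 5 from row 2 of P and reverse-bump: 5 enters row 1 and ejects 4. So w(2) = 4. P is now [[5]].
Step i=1: Q has 1 at row 1, column 1; remove that cell from P, ejecting 5. So w(1) = 5. P is now [].

So w = 5 4 7 1 6 2 3.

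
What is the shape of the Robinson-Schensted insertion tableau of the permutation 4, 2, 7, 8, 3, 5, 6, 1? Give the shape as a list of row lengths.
Row-insert each entry into an empty tableau.

After inserting 4: P = [[4]].
After inserting 2: P = [[2], [4]].
After inserting 7: P = [[2, 7], [4]].
After inserting 8: P = [[2, 7, 8], [4]].
After inserting 3: P = [[2, 3, 8], [4, 7]].
After inserting 5: P = [[2, 3, 5], [4, 7, 8]].
After inserting 6: P = [[2, 3, 5, 6], [4, 7, 8]].
After inserting 1: P = [[1, 3, 5, 6], [2, 7, 8], [4]].

The final insertion tableau P = [[1, 3, 5, 6], [2, 7, 8], [4]] has shape [4, 3, 1].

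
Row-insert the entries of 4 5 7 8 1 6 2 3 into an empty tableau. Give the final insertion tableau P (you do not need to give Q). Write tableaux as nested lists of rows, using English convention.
Insert 4: appended to row 1. P = [[4]].
Insert 5: appended to row 1. P = [[4, 5]].
Insert 7: appended to row 1. P = [[4, 5, 7]].
Insert 8: appended to row 1. P = [[4, 5, 7, 8]].
Insert 1: 1 bumps 4 from row 1; 4 starts row 2. P = [[1, 5, 7, 8], [4]].
Insert 6: 6 bumps 7 from row 1; 7 appends to row 2. P = [[1, 5, 6, 8], [4, 7]].
Insert 2: 2 bumps 5 from row 1; 5 bumps 7 from row 2; 7 starts row 3. P = [[1, 2, 6, 8], [4, 5], [7]].
Insert 3: 3 bumps 6 from row 1; 6 appends to row 2. P = [[1, 2, 3, 8], [4, 5, 6], [7]].

So P = [[1, 2, 3, 8], [4, 5, 6], [7]].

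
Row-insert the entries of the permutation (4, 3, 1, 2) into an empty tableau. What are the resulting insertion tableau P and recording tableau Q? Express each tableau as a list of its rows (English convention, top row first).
Insert each entry of the permutation into P by Schensted row insertion, recording in Q the position of each new cell.

Insert 4: appended to row 1. P = [[4]].
Insert 3: 3 bumps 4 from row 1; 4 starts row 2. P = [[3], [4]].
Insert 1: 1 bumps 3 from row 1; 3 bumps 4 from row 2; 4 starts row 3. P = [[1], [3], [4]].
Insert 2: appended to row 1. P = [[1, 2], [3], [4]].

So P = [[1, 2], [3], [4]], Q = [[1, 4], [2], [3]].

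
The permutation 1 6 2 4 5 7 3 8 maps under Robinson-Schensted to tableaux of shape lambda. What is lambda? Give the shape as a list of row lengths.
Row-insert each entry into an empty tableau.

After inserting 1: P = [[1]].
After inserting 6: P = [[1, 6]].
After inserting 2: P = [[1, 2], [6]].
After inserting 4: P = [[1, 2, 4], [6]].
After inserting 5: P = [[1, 2, 4, 5], [6]].
After inserting 7: P = [[1, 2, 4, 5, 7], [6]].
After inserting 3: P = [[1, 2, 3, 5, 7], [4], [6]].
After inserting 8: P = [[1, 2, 3, 5, 7, 8], [4], [6]].

The final insertion tableau P = [[1, 2, 3, 5, 7, 8], [4], [6]] has shape [6, 1, 1].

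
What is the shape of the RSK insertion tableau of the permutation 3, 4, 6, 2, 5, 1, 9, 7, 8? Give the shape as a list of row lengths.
Row-insert each entry into an empty tableau.

After inserting 3: P = [[3]].
After inserting 4: P = [[3, 4]].
After inserting 6: P = [[3, 4, 6]].
After inserting 2: P = [[2, 4, 6], [3]].
After inserting 5: P = [[2, 4, 5], [3, 6]].
After inserting 1: P = [[1, 4, 5], [2, 6], [3]].
After inserting 9: P = [[1, 4, 5, 9], [2, 6], [3]].
After inserting 7: P = [[1, 4, 5, 7], [2, 6, 9], [3]].
After inserting 8: P = [[1, 4, 5, 7, 8], [2, 6, 9], [3]].

The final insertion tableau P = [[1, 4, 5, 7, 8], [2, 6, 9], [3]] has shape [5, 3, 1].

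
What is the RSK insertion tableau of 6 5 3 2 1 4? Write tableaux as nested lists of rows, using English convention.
P = [[1, 4], [2], [3], [5], [6]]

Insert 6: appended to row 1. P = [[6]].
Insert 5: 5 bumps 6 from row 1; 6 starts row 2. P = [[5], [6]].
Insert 3: 3 bumps 5 from row 1; 5 bumps 6 from row 2; 6 starts row 3. P = [[3], [5], [6]].
Insert 2: 2 bumps 3 from row 1; 3 bumps 5 from row 2; 5 bumps 6 from row 3; 6 starts row 4. P = [[2], [3], [5], [6]].
Insert 1: 1 bumps 2 from row 1; 2 bumps 3 from row 2; 3 bumps 5 from row 3; 5 bumps 6 from row 4; 6 starts row 5. P = [[1], [2], [3], [5], [6]].
Insert 4: appended to row 1. P = [[1, 4], [2], [3], [5], [6]].

So P = [[1, 4], [2], [3], [5], [6]].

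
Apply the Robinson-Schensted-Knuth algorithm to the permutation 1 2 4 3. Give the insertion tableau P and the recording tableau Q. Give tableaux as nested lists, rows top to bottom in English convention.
Insert each entry of the permutation into P by Schensted row insertion, recording in Q the position of each new cell.

After inserting 1: P = [[1]].
After inserting 2: P = [[1, 2]].
After inserting 4: P = [[1, 2, 4]].
After inserting 3: P = [[1, 2, 3], [4]].

So P = [[1, 2, 3], [4]], Q = [[1, 2, 3], [4]].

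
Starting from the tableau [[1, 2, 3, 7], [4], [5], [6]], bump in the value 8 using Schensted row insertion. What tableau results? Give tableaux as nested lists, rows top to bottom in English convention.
[[1, 2, 3, 7, 8], [4], [5], [6]]

8 is larger than every entry of row 1, so it is appended to row 1. The new tableau is [[1, 2, 3, 7, 8], [4], [5], [6]].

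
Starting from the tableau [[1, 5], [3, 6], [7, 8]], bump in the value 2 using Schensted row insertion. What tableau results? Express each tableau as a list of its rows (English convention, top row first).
[[1, 2], [3, 5], [6, 8], [7]]

In row 1, 2 replaces 5 (the leftmost entry greater than 2); 5 is bumped to row 2. In row 2, 5 replaces 6 (the leftmost entry greater than 5); 6 is bumped to row 3. In row 3, 6 replaces 7 (the leftmost entry greater than 6); 7 is bumped to row 4. 7 starts a new row 4. The new tableau is [[1, 2], [3, 5], [6, 8], [7]].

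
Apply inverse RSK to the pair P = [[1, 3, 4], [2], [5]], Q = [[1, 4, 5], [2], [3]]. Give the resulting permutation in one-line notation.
5 2 1 3 4

Reverse the RSK construction: for i from n down to 1, find the cell of Q containing i, remove the entry at that cell from P, and reverse-bump it up through P; the value ejected from row 1 is w(i).

Step i=5: Q has 5 at row 1, column 3; remove that cell from P, ejecting 4. So w(5) = 4. P is now [[1, 3], [2], [5]].
Step i=4: Q has 4 at row 1, column 2; remove that cell from P, ejecting 3. So w(4) = 3. P is now [[1], [2], [5]].
Step i=3: Q has 3 at row 3, column 1; remove 5 from row 3 of P and reverse-bump: 5 enters row 2 and ejects 2; 2 enters row 1 and ejects 1. So w(3) = 1. P is now [[2], [5]].
Step i=2: Q has 2 at row 2, column 1; remove 5 from row 2 of P and reverse-bump: 5 enters row 1 and ejects 2. So w(2) = 2. P is now [[5]].
Step i=1: Q has 1 at row 1, column 1; remove that cell from P, ejecting 5. So w(1) = 5. P is now [].

So w = 5 2 1 3 4.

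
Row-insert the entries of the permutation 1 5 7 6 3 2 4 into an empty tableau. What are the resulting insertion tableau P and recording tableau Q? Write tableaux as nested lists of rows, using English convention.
Insert each entry of the permutation into P by Schensted row insertion, recording in Q the position of each new cell.

Insert 1: appended to row 1. P = [[1]], Q = [[1]].
Insert 5: appended to row 1. P = [[1, 5]], Q = [[1, 2]].
Insert 7: appended to row 1. P = [[1, 5, 7]], Q = [[1, 2, 3]].
Insert 6: 6 bumps 7 from row 1; 7 starts row 2. P = [[1, 5, 6], [7]], Q = [[1, 2, 3], [4]].
Insert 3: 3 bumps 5 from row 1; 5 bumps 7 from row 2; 7 starts row 3. P = [[1, 3, 6], [5], [7]], Q = [[1, 2, 3], [4], [5]].
Insert 2: 2 bumps 3 from row 1; 3 bumps 5 from row 2; 5 bumps 7 from row 3; 7 starts row 4. P = [[1, 2, 6], [3], [5], [7]], Q = [[1, 2, 3], [4], [5], [6]].
Insert 4: 4 bumps 6 from row 1; 6 appends to row 2. P = [[1, 2, 4], [3, 6], [5], [7]], Q = [[1, 2, 3], [4, 7], [5], [6]].

So P = [[1, 2, 4], [3, 6], [5], [7]], Q = [[1, 2, 3], [4, 7], [5], [6]].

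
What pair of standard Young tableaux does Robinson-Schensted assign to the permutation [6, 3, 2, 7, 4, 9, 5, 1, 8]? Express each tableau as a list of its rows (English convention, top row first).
P = [[1, 4, 5, 8], [2, 7, 9], [3], [6]], Q = [[1, 4, 6, 9], [2, 5, 7], [3], [8]]

Insert each entry of the permutation into P by Schensted row insertion, recording in Q the position of each new cell.

Insert 6: appended to row 1. P = [[6]], Q = [[1]].
Insert 3: 3 bumps 6 from row 1; 6 starts row 2. P = [[3], [6]], Q = [[1], [2]].
Insert 2: 2 bumps 3 from row 1; 3 bumps 6 from row 2; 6 starts row 3. P = [[2], [3], [6]], Q = [[1], [2], [3]].
Insert 7: appended to row 1. P = [[2, 7], [3], [6]], Q = [[1, 4], [2], [3]].
Insert 4: 4 bumps 7 from row 1; 7 appends to row 2. P = [[2, 4], [3, 7], [6]], Q = [[1, 4], [2, 5], [3]].
Insert 9: appended to row 1. P = [[2, 4, 9], [3, 7], [6]], Q = [[1, 4, 6], [2, 5], [3]].
Insert 5: 5 bumps 9 from row 1; 9 appends to row 2. P = [[2, 4, 5], [3, 7, 9], [6]], Q = [[1, 4, 6], [2, 5, 7], [3]].
Insert 1: 1 bumps 2 from row 1; 2 bumps 3 from row 2; 3 bumps 6 from row 3; 6 starts row 4. P = [[1, 4, 5], [2, 7, 9], [3], [6]], Q = [[1, 4, 6], [2, 5, 7], [3], [8]].
Insert 8: appended to row 1. P = [[1, 4, 5, 8], [2, 7, 9], [3], [6]], Q = [[1, 4, 6, 9], [2, 5, 7], [3], [8]].

So P = [[1, 4, 5, 8], [2, 7, 9], [3], [6]], Q = [[1, 4, 6, 9], [2, 5, 7], [3], [8]].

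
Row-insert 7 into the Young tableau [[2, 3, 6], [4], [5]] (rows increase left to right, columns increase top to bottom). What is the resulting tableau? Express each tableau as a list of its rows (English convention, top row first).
[[2, 3, 6, 7], [4], [5]]

7 is larger than every entry of row 1, so it is appended to row 1. The new tableau is [[2, 3, 6, 7], [4], [5]].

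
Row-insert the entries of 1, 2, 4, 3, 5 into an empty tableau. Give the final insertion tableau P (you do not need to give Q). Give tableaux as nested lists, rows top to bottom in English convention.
P = [[1, 2, 3, 5], [4]]

Insert 1: appended to row 1. P = [[1]].
Insert 2: appended to row 1. P = [[1, 2]].
Insert 4: appended to row 1. P = [[1, 2, 4]].
Insert 3: 3 bumps 4 from row 1; 4 starts row 2. P = [[1, 2, 3], [4]].
Insert 5: appended to row 1. P = [[1, 2, 3, 5], [4]].

So P = [[1, 2, 3, 5], [4]].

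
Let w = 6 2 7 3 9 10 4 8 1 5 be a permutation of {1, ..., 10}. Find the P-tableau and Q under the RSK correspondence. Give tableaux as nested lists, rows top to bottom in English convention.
P = [[1, 3, 4, 5], [2, 7, 8, 10], [6, 9]], Q = [[1, 3, 5, 6], [2, 4, 7, 8], [9, 10]]

Insert each entry of the permutation into P by Schensted row insertion, recording in Q the position of each new cell.

Insert 6: appended to row 1. P = [[6]], Q = [[1]].
Insert 2: 2 bumps 6 from row 1; 6 starts row 2. P = [[2], [6]], Q = [[1], [2]].
Insert 7: appended to row 1. P = [[2, 7], [6]], Q = [[1, 3], [2]].
Insert 3: 3 bumps 7 from row 1; 7 appends to row 2. P = [[2, 3], [6, 7]], Q = [[1, 3], [2, 4]].
Insert 9: appended to row 1. P = [[2, 3, 9], [6, 7]], Q = [[1, 3, 5], [2, 4]].
Insert 10: appended to row 1. P = [[2, 3, 9, 10], [6, 7]], Q = [[1, 3, 5, 6], [2, 4]].
Insert 4: 4 bumps 9 from row 1; 9 appends to row 2. P = [[2, 3, 4, 10], [6, 7, 9]], Q = [[1, 3, 5, 6], [2, 4, 7]].
Insert 8: 8 bumps 10 from row 1; 10 appends to row 2. P = [[2, 3, 4, 8], [6, 7, 9, 10]], Q = [[1, 3, 5, 6], [2, 4, 7, 8]].
Insert 1: 1 bumps 2 from row 1; 2 bumps 6 from row 2; 6 starts row 3. P = [[1, 3, 4, 8], [2, 7, 9, 10], [6]], Q = [[1, 3, 5, 6], [2, 4, 7, 8], [9]].
Insert 5: 5 bumps 8 from row 1; 8 bumps 9 from row 2; 9 appends to row 3. P = [[1, 3, 4, 5], [2, 7, 8, 10], [6, 9]], Q = [[1, 3, 5, 6], [2, 4, 7, 8], [9, 10]].

So P = [[1, 3, 4, 5], [2, 7, 8, 10], [6, 9]], Q = [[1, 3, 5, 6], [2, 4, 7, 8], [9, 10]].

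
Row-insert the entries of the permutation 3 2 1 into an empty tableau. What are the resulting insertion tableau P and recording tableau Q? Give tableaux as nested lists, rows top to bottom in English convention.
P = [[1], [2], [3]], Q = [[1], [2], [3]]

Insert each entry of the permutation into P by Schensted row insertion, recording in Q the position of each new cell.

Insert 3: appended to row 1. P = [[3]], Q = [[1]].
Insert 2: 2 bumps 3 from row 1; 3 starts row 2. P = [[2], [3]], Q = [[1], [2]].
Insert 1: 1 bumps 2 from row 1; 2 bumps 3 from row 2; 3 starts row 3. P = [[1], [2], [3]], Q = [[1], [2], [3]].

So P = [[1], [2], [3]], Q = [[1], [2], [3]].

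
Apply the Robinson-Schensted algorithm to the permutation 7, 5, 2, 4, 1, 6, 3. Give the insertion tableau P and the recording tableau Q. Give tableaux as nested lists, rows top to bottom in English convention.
P = [[1, 3, 6], [2, 4], [5], [7]], Q = [[1, 4, 6], [2, 7], [3], [5]]

Insert each entry of the permutation into P by Schensted row insertion, recording in Q the position of each new cell.

Insert 7: appended to row 1. P = [[7]].
Insert 5: 5 bumps 7 from row 1; 7 starts row 2. P = [[5], [7]].
Insert 2: 2 bumps 5 from row 1; 5 bumps 7 from row 2; 7 starts row 3. P = [[2], [5], [7]].
Insert 4: appended to row 1. P = [[2, 4], [5], [7]].
Insert 1: 1 bumps 2 from row 1; 2 bumps 5 from row 2; 5 bumps 7 from row 3; 7 starts row 4. P = [[1, 4], [2], [5], [7]].
Insert 6: appended to row 1. P = [[1, 4, 6], [2], [5], [7]].
Insert 3: 3 bumps 4 from row 1; 4 appends to row 2. P = [[1, 3, 6], [2, 4], [5], [7]].

So P = [[1, 3, 6], [2, 4], [5], [7]], Q = [[1, 4, 6], [2, 7], [3], [5]].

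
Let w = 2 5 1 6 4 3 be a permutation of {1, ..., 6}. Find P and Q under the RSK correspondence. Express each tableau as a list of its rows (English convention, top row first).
Insert each entry of the permutation into P by Schensted row insertion, recording in Q the position of each new cell.

After inserting 2: P = [[2]].
After inserting 5: P = [[2, 5]].
After inserting 1: P = [[1, 5], [2]].
After inserting 6: P = [[1, 5, 6], [2]].
After inserting 4: P = [[1, 4, 6], [2, 5]].
After inserting 3: P = [[1, 3, 6], [2, 4], [5]].

So P = [[1, 3, 6], [2, 4], [5]], Q = [[1, 2, 4], [3, 5], [6]].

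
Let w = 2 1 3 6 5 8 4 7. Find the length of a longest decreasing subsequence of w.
3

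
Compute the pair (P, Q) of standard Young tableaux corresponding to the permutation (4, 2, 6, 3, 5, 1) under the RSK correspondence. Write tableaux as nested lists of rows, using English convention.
Insert each entry of the permutation into P by Schensted row insertion, recording in Q the position of each new cell.

Insert 4: appended to row 1. P = [[4]].
Insert 2: 2 bumps 4 from row 1; 4 starts row 2. P = [[2], [4]].
Insert 6: appended to row 1. P = [[2, 6], [4]].
Insert 3: 3 bumps 6 from row 1; 6 appends to row 2. P = [[2, 3], [4, 6]].
Insert 5: appended to row 1. P = [[2, 3, 5], [4, 6]].
Insert 1: 1 bumps 2 from row 1; 2 bumps 4 from row 2; 4 starts row 3. P = [[1, 3, 5], [2, 6], [4]].

So P = [[1, 3, 5], [2, 6], [4]], Q = [[1, 3, 5], [2, 4], [6]].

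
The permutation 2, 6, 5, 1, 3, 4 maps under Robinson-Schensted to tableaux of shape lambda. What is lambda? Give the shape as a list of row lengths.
Row-insert each entry into an empty tableau.

After inserting 2: P = [[2]].
After inserting 6: P = [[2, 6]].
After inserting 5: P = [[2, 5], [6]].
After inserting 1: P = [[1, 5], [2], [6]].
After inserting 3: P = [[1, 3], [2, 5], [6]].
After inserting 4: P = [[1, 3, 4], [2, 5], [6]].

The final insertion tableau P = [[1, 3, 4], [2, 5], [6]] has shape [3, 2, 1].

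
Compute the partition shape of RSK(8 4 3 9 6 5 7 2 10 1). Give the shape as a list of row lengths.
Row-insert each entry into an empty tableau.

After inserting 8: P = [[8]].
After inserting 4: P = [[4], [8]].
After inserting 3: P = [[3], [4], [8]].
After inserting 9: P = [[3, 9], [4], [8]].
After inserting 6: P = [[3, 6], [4, 9], [8]].
After inserting 5: P = [[3, 5], [4, 6], [8, 9]].
After inserting 7: P = [[3, 5, 7], [4, 6], [8, 9]].
After inserting 2: P = [[2, 5, 7], [3, 6], [4, 9], [8]].
After inserting 10: P = [[2, 5, 7, 10], [3, 6], [4, 9], [8]].
After inserting 1: P = [[1, 5, 7, 10], [2, 6], [3, 9], [4], [8]].

The final insertion tableau P = [[1, 5, 7, 10], [2, 6], [3, 9], [4], [8]] has shape [4, 2, 2, 1, 1].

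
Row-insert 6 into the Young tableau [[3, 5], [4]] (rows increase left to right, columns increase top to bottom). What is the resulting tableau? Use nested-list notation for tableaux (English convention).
6 is larger than every entry of row 1, so it is appended to row 1. The new tableau is [[3, 5, 6], [4]].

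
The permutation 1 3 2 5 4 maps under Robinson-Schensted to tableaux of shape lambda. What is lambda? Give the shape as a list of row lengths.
[3, 2]

Row-insert each entry into an empty tableau.

After inserting 1: P = [[1]].
After inserting 3: P = [[1, 3]].
After inserting 2: P = [[1, 2], [3]].
After inserting 5: P = [[1, 2, 5], [3]].
After inserting 4: P = [[1, 2, 4], [3, 5]].

The final insertion tableau P = [[1, 2, 4], [3, 5]] has shape [3, 2].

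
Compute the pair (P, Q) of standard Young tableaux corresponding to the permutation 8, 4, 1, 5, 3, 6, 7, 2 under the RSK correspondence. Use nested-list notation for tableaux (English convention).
Insert each entry of the permutation into P by Schensted row insertion, recording in Q the position of each new cell.

Insert 8: appended to row 1. P = [[8]].
Insert 4: 4 bumps 8 from row 1; 8 starts row 2. P = [[4], [8]].
Insert 1: 1 bumps 4 from row 1; 4 bumps 8 from row 2; 8 starts row 3. P = [[1], [4], [8]].
Insert 5: appended to row 1. P = [[1, 5], [4], [8]].
Insert 3: 3 bumps 5 from row 1; 5 appends to row 2. P = [[1, 3], [4, 5], [8]].
Insert 6: appended to row 1. P = [[1, 3, 6], [4, 5], [8]].
Insert 7: appended to row 1. P = [[1, 3, 6, 7], [4, 5], [8]].
Insert 2: 2 bumps 3 from row 1; 3 bumps 4 from row 2; 4 bumps 8 from row 3; 8 starts row 4. P = [[1, 2, 6, 7], [3, 5], [4], [8]].

So P = [[1, 2, 6, 7], [3, 5], [4], [8]], Q = [[1, 4, 6, 7], [2, 5], [3], [8]].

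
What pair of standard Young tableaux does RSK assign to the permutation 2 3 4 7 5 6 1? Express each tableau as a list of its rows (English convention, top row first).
Insert each entry of the permutation into P by Schensted row insertion, recording in Q the position of each new cell.

Insert 2: appended to row 1. P = [[2]].
Insert 3: appended to row 1. P = [[2, 3]].
Insert 4: appended to row 1. P = [[2, 3, 4]].
Insert 7: appended to row 1. P = [[2, 3, 4, 7]].
Insert 5: 5 bumps 7 from row 1; 7 starts row 2. P = [[2, 3, 4, 5], [7]].
Insert 6: appended to row 1. P = [[2, 3, 4, 5, 6], [7]].
Insert 1: 1 bumps 2 from row 1; 2 bumps 7 from row 2; 7 starts row 3. P = [[1, 3, 4, 5, 6], [2], [7]].

So P = [[1, 3, 4, 5, 6], [2], [7]], Q = [[1, 2, 3, 4, 6], [5], [7]].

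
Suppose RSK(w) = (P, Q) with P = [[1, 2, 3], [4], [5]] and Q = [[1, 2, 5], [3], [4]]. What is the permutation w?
Reverse the RSK construction: for i from n down to 1, find the cell of Q containing i, remove the entry at that cell from P, and reverse-bump it up through P; the value ejected from row 1 is w(i).

Step i=5: Q has 5 at row 1, column 3; remove that cell from P, ejecting 3. So w(5) = 3. P is now [[1, 2], [4], [5]].
Step i=4: Q has 4 at row 3, column 1; remove 5 from row 3 of P and reverse-bump: 5 enters row 2 and ejects 4; 4 enters row 1 and ejects 2. So w(4) = 2. P is now [[1, 4], [5]].
Step i=3: Q has 3 at row 2, column 1; remove 5 from row 2 of P and reverse-bump: 5 enters row 1 and ejects 4. So w(3) = 4. P is now [[1, 5]].
Step i=2: Q has 2 at row 1, column 2; remove that cell from P, ejecting 5. So w(2) = 5. P is now [[1]].
Step i=1: Q has 1 at row 1, column 1; remove that cell from P, ejecting 1. So w(1) = 1. P is now [].

So w = 1 5 4 2 3.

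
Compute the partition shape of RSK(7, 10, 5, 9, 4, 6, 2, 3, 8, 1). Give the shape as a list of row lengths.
Row-insert each entry into an empty tableau.

After inserting 7: P = [[7]].
After inserting 10: P = [[7, 10]].
After inserting 5: P = [[5, 10], [7]].
After inserting 9: P = [[5, 9], [7, 10]].
After inserting 4: P = [[4, 9], [5, 10], [7]].
After inserting 6: P = [[4, 6], [5, 9], [7, 10]].
After inserting 2: P = [[2, 6], [4, 9], [5, 10], [7]].
After inserting 3: P = [[2, 3], [4, 6], [5, 9], [7, 10]].
After inserting 8: P = [[2, 3, 8], [4, 6], [5, 9], [7, 10]].
After inserting 1: P = [[1, 3, 8], [2, 6], [4, 9], [5, 10], [7]].

The final insertion tableau P = [[1, 3, 8], [2, 6], [4, 9], [5, 10], [7]] has shape [3, 2, 2, 2, 1].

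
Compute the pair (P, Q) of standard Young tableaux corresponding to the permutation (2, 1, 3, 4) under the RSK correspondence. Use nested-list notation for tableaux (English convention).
P = [[1, 3, 4], [2]], Q = [[1, 3, 4], [2]]

Insert each entry of the permutation into P by Schensted row insertion, recording in Q the position of each new cell.

Insert 2: appended to row 1. P = [[2]], Q = [[1]].
Insert 1: 1 bumps 2 from row 1; 2 starts row 2. P = [[1], [2]], Q = [[1], [2]].
Insert 3: appended to row 1. P = [[1, 3], [2]], Q = [[1, 3], [2]].
Insert 4: appended to row 1. P = [[1, 3, 4], [2]], Q = [[1, 3, 4], [2]].

So P = [[1, 3, 4], [2]], Q = [[1, 3, 4], [2]].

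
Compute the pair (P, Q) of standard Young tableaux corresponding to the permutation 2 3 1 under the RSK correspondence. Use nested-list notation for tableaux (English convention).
Insert each entry of the permutation into P by Schensted row insertion, recording in Q the position of each new cell.

After inserting 2: P = [[2]].
After inserting 3: P = [[2, 3]].
After inserting 1: P = [[1, 3], [2]].

So P = [[1, 3], [2]], Q = [[1, 2], [3]].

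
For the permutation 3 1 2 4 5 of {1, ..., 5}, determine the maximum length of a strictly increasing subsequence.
4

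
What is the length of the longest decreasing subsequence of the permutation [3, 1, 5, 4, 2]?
3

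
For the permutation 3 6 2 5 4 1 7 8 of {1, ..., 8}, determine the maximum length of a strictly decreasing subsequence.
4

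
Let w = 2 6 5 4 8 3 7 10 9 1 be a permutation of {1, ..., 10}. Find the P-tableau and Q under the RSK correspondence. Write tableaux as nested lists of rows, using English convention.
P = [[1, 3, 7, 9], [2, 8, 10], [4], [5], [6]], Q = [[1, 2, 5, 8], [3, 7, 9], [4], [6], [10]]

Insert each entry of the permutation into P by Schensted row insertion, recording in Q the position of each new cell.

Insert 2: appended to row 1. P = [[2]].
Insert 6: appended to row 1. P = [[2, 6]].
Insert 5: 5 bumps 6 from row 1; 6 starts row 2. P = [[2, 5], [6]].
Insert 4: 4 bumps 5 from row 1; 5 bumps 6 from row 2; 6 starts row 3. P = [[2, 4], [5], [6]].
Insert 8: appended to row 1. P = [[2, 4, 8], [5], [6]].
Insert 3: 3 bumps 4 from row 1; 4 bumps 5 from row 2; 5 bumps 6 from row 3; 6 starts row 4. P = [[2, 3, 8], [4], [5], [6]].
Insert 7: 7 bumps 8 from row 1; 8 appends to row 2. P = [[2, 3, 7], [4, 8], [5], [6]].
Insert 10: appended to row 1. P = [[2, 3, 7, 10], [4, 8], [5], [6]].
Insert 9: 9 bumps 10 from row 1; 10 appends to row 2. P = [[2, 3, 7, 9], [4, 8, 10], [5], [6]].
Insert 1: 1 bumps 2 from row 1; 2 bumps 4 from row 2; 4 bumps 5 from row 3; 5 bumps 6 from row 4; 6 starts row 5. P = [[1, 3, 7, 9], [2, 8, 10], [4], [5], [6]].

So P = [[1, 3, 7, 9], [2, 8, 10], [4], [5], [6]], Q = [[1, 2, 5, 8], [3, 7, 9], [4], [6], [10]].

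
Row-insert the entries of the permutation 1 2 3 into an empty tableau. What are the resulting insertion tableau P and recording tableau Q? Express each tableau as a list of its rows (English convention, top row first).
P = [[1, 2, 3]], Q = [[1, 2, 3]]

Insert each entry of the permutation into P by Schensted row insertion, recording in Q the position of each new cell.

After inserting 1: P = [[1]].
After inserting 2: P = [[1, 2]].
After inserting 3: P = [[1, 2, 3]].

So P = [[1, 2, 3]], Q = [[1, 2, 3]].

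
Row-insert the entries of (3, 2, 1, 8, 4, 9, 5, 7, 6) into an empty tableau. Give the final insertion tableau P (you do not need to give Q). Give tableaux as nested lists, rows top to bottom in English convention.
P = [[1, 4, 5, 6], [2, 7, 9], [3, 8]]

Insert 3: appended to row 1. P = [[3]].
Insert 2: 2 bumps 3 from row 1; 3 starts row 2. P = [[2], [3]].
Insert 1: 1 bumps 2 from row 1; 2 bumps 3 from row 2; 3 starts row 3. P = [[1], [2], [3]].
Insert 8: appended to row 1. P = [[1, 8], [2], [3]].
Insert 4: 4 bumps 8 from row 1; 8 appends to row 2. P = [[1, 4], [2, 8], [3]].
Insert 9: appended to row 1. P = [[1, 4, 9], [2, 8], [3]].
Insert 5: 5 bumps 9 from row 1; 9 appends to row 2. P = [[1, 4, 5], [2, 8, 9], [3]].
Insert 7: appended to row 1. P = [[1, 4, 5, 7], [2, 8, 9], [3]].
Insert 6: 6 bumps 7 from row 1; 7 bumps 8 from row 2; 8 appends to row 3. P = [[1, 4, 5, 6], [2, 7, 9], [3, 8]].

So P = [[1, 4, 5, 6], [2, 7, 9], [3, 8]].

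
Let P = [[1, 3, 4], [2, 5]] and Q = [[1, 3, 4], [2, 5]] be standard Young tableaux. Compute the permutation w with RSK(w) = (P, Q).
2 1 3 5 4

Reverse the RSK construction: for i from n down to 1, find the cell of Q containing i, remove the entry at that cell from P, and reverse-bump it up through P; the value ejected from row 1 is w(i).

Step i=5: Q has 5 at row 2, column 2; remove 5 from row 2 of P and reverse-bump: 5 enters row 1 and ejects 4. So w(5) = 4. P is now [[1, 3, 5], [2]].
Step i=4: Q has 4 at row 1, column 3; remove that cell from P, ejecting 5. So w(4) = 5. P is now [[1, 3], [2]].
Step i=3: Q has 3 at row 1, column 2; remove that cell from P, ejecting 3. So w(3) = 3. P is now [[1], [2]].
Step i=2: Q has 2 at row 2, column 1; remove 2 from row 2 of P and reverse-bump: 2 enters row 1 and ejects 1. So w(2) = 1. P is now [[2]].
Step i=1: Q has 1 at row 1, column 1; remove that cell from P, ejecting 2. So w(1) = 2. P is now [].

So w = 2 1 3 5 4.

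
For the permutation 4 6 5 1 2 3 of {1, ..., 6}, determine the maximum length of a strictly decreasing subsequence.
3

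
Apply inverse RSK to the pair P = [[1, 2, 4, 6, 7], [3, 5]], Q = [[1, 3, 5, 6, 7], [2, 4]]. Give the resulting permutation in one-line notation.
Reverse the RSK construction: for i from n down to 1, find the cell of Q containing i, remove the entry at that cell from P, and reverse-bump it up through P; the value ejected from row 1 is w(i).

Step i=7: Q has 7 at row 1, column 5; remove that cell from P, ejecting 7. So w(7) = 7. P is now [[1, 2, 4, 6], [3, 5]].
Step i=6: Q has 6 at row 1, column 4; remove that cell from P, ejecting 6. So w(6) = 6. P is now [[1, 2, 4], [3, 5]].
Step i=5: Q has 5 at row 1, column 3; remove that cell from P, ejecting 4. So w(5) = 4. P is now [[1, 2], [3, 5]].
Step i=4: Q has 4 at row 2, column 2; remove 5 from row 2 of P and reverse-bump: 5 enters row 1 and ejects 2. So w(4) = 2. P is now [[1, 5], [3]].
Step i=3: Q has 3 at row 1, column 2; remove that cell from P, ejecting 5. So w(3) = 5. P is now [[1], [3]].
Step i=2: Q has 2 at row 2, column 1; remove 3 from row 2 of P and reverse-bump: 3 enters row 1 and ejects 1. So w(2) = 1. P is now [[3]].
Step i=1: Q has 1 at row 1, column 1; remove that cell from P, ejecting 3. So w(1) = 3. P is now [].

So w = 3 1 5 2 4 6 7.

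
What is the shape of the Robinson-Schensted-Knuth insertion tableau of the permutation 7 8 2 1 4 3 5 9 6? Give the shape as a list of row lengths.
Row-insert each entry into an empty tableau.

After inserting 7: P = [[7]].
After inserting 8: P = [[7, 8]].
After inserting 2: P = [[2, 8], [7]].
After inserting 1: P = [[1, 8], [2], [7]].
After inserting 4: P = [[1, 4], [2, 8], [7]].
After inserting 3: P = [[1, 3], [2, 4], [7, 8]].
After inserting 5: P = [[1, 3, 5], [2, 4], [7, 8]].
After inserting 9: P = [[1, 3, 5, 9], [2, 4], [7, 8]].
After inserting 6: P = [[1, 3, 5, 6], [2, 4, 9], [7, 8]].

The final insertion tableau P = [[1, 3, 5, 6], [2, 4, 9], [7, 8]] has shape [4, 3, 2].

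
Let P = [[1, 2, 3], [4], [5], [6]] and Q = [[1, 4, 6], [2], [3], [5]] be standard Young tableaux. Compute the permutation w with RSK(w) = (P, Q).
6 5 1 4 2 3

Reverse the RSK construction: for i from n down to 1, find the cell of Q containing i, remove the entry at that cell from P, and reverse-bump it up through P; the value ejected from row 1 is w(i).

Step i=6: Q has 6 at row 1, column 3; remove that cell from P, ejecting 3. So w(6) = 3. P is now [[1, 2], [4], [5], [6]].
Step i=5: Q has 5 at row 4, column 1; remove 6 from row 4 of P and reverse-bump: 6 enters row 3 and ejects 5; 5 enters row 2 and ejects 4; 4 enters row 1 and ejects 2. So w(5) = 2. P is now [[1, 4], [5], [6]].
Step i=4: Q has 4 at row 1, column 2; remove that cell from P, ejecting 4. So w(4) = 4. P is now [[1], [5], [6]].
Step i=3: Q has 3 at row 3, column 1; remove 6 from row 3 of P and reverse-bump: 6 enters row 2 and ejects 5; 5 enters row 1 and ejects 1. So w(3) = 1. P is now [[5], [6]].
Step i=2: Q has 2 at row 2, column 1; remove 6 from row 2 of P and reverse-bump: 6 enters row 1 and ejects 5. So w(2) = 5. P is now [[6]].
Step i=1: Q has 1 at row 1, column 1; remove that cell from P, ejecting 6. So w(1) = 6. P is now [].

So w = 6 5 1 4 2 3.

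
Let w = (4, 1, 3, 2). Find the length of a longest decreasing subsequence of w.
3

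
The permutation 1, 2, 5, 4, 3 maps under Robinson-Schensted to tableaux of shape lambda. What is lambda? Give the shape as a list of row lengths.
Row-insert each entry into an empty tableau.

After inserting 1: P = [[1]].
After inserting 2: P = [[1, 2]].
After inserting 5: P = [[1, 2, 5]].
After inserting 4: P = [[1, 2, 4], [5]].
After inserting 3: P = [[1, 2, 3], [4], [5]].

The final insertion tableau P = [[1, 2, 3], [4], [5]] has shape [3, 1, 1].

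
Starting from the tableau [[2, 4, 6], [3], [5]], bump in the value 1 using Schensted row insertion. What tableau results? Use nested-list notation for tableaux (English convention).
[[1, 4, 6], [2], [3], [5]]

In row 1, 1 replaces 2 (the leftmost entry greater than 1); 2 is bumped to row 2. In row 2, 2 replaces 3 (the leftmost entry greater than 2); 3 is bumped to row 3. In row 3, 3 replaces 5 (the leftmost entry greater than 3); 5 is bumped to row 4. 5 starts a new row 4. The new tableau is [[1, 4, 6], [2], [3], [5]].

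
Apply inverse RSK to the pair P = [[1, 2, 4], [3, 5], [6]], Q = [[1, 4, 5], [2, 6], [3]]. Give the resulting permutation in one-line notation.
Reverse RSK: for i = n, n-1, ..., 1, locate i in Q, remove the corresponding corner cell from P, and reverse-bump its entry up through P; the value ejected from row 1 is w(i).

So w = 6 3 1 2 5 4.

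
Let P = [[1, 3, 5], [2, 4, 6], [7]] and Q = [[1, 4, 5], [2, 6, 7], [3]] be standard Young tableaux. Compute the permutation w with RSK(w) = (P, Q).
7 2 1 4 6 3 5

Reverse the RSK construction: for i from n down to 1, find the cell of Q containing i, remove the entry at that cell from P, and reverse-bump it up through P; the value ejected from row 1 is w(i).

Step i=7: Q has 7 at row 2, column 3; remove 6 from row 2 of P and reverse-bump: 6 enters row 1 and ejects 5. So w(7) = 5. P is now [[1, 3, 6], [2, 4], [7]].
Step i=6: Q has 6 at row 2, column 2; remove 4 from row 2 of P and reverse-bump: 4 enters row 1 and ejects 3. So w(6) = 3. P is now [[1, 4, 6], [2], [7]].
Step i=5: Q has 5 at row 1, column 3; remove that cell from P, ejecting 6. So w(5) = 6. P is now [[1, 4], [2], [7]].
Step i=4: Q has 4 at row 1, column 2; remove that cell from P, ejecting 4. So w(4) = 4. P is now [[1], [2], [7]].
Step i=3: Q has 3 at row 3, column 1; remove 7 from row 3 of P and reverse-bump: 7 enters row 2 and ejects 2; 2 enters row 1 and ejects 1. So w(3) = 1. P is now [[2], [7]].
Step i=2: Q has 2 at row 2, column 1; remove 7 from row 2 of P and reverse-bump: 7 enters row 1 and ejects 2. So w(2) = 2. P is now [[7]].
Step i=1: Q has 1 at row 1, column 1; remove that cell from P, ejecting 7. So w(1) = 7. P is now [].

So w = 7 2 1 4 6 3 5.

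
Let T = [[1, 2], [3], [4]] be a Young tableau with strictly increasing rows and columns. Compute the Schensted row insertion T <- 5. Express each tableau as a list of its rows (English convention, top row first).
5 is larger than every entry of row 1, so it is appended to row 1. The new tableau is [[1, 2, 5], [3], [4]].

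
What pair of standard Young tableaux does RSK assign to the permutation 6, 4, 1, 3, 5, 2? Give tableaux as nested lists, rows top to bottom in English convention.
Insert each entry of the permutation into P by Schensted row insertion, recording in Q the position of each new cell.

Insert 6: appended to row 1. P = [[6]].
Insert 4: 4 bumps 6 from row 1; 6 starts row 2. P = [[4], [6]].
Insert 1: 1 bumps 4 from row 1; 4 bumps 6 from row 2; 6 starts row 3. P = [[1], [4], [6]].
Insert 3: appended to row 1. P = [[1, 3], [4], [6]].
Insert 5: appended to row 1. P = [[1, 3, 5], [4], [6]].
Insert 2: 2 bumps 3 from row 1; 3 bumps 4 from row 2; 4 bumps 6 from row 3; 6 starts row 4. P = [[1, 2, 5], [3], [4], [6]].

So P = [[1, 2, 5], [3], [4], [6]], Q = [[1, 4, 5], [2], [3], [6]].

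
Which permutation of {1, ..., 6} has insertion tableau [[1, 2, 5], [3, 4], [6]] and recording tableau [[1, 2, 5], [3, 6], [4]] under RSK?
3 6 4 1 5 2

Reverse the RSK construction: for i from n down to 1, find the cell of Q containing i, remove the entry at that cell from P, and reverse-bump it up through P; the value ejected from row 1 is w(i).

Step i=6: Q has 6 at row 2, column 2; remove 4 from row 2 of P and reverse-bump: 4 enters row 1 and ejects 2. So w(6) = 2. P is now [[1, 4, 5], [3], [6]].
Step i=5: Q has 5 at row 1, column 3; remove that cell from P, ejecting 5. So w(5) = 5. P is now [[1, 4], [3], [6]].
Step i=4: Q has 4 at row 3, column 1; remove 6 from row 3 of P and reverse-bump: 6 enters row 2 and ejects 3; 3 enters row 1 and ejects 1. So w(4) = 1. P is now [[3, 4], [6]].
Step i=3: Q has 3 at row 2, column 1; remove 6 from row 2 of P and reverse-bump: 6 enters row 1 and ejects 4. So w(3) = 4. P is now [[3, 6]].
Step i=2: Q has 2 at row 1, column 2; remove that cell from P, ejecting 6. So w(2) = 6. P is now [[3]].
Step i=1: Q has 1 at row 1, column 1; remove that cell from P, ejecting 3. So w(1) = 3. P is now [].

So w = 3 6 4 1 5 2.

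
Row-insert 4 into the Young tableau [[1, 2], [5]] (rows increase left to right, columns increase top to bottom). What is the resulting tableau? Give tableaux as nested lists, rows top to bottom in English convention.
[[1, 2, 4], [5]]

4 is larger than every entry of row 1, so it is appended to row 1. The new tableau is [[1, 2, 4], [5]].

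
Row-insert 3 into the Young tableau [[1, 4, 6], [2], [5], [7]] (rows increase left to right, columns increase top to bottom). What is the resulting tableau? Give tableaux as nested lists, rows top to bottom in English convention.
[[1, 3, 6], [2, 4], [5], [7]]

In row 1, 3 replaces 4 (the leftmost entry greater than 3); 4 is bumped to row 2. 4 is appended to row 2. The new tableau is [[1, 3, 6], [2, 4], [5], [7]].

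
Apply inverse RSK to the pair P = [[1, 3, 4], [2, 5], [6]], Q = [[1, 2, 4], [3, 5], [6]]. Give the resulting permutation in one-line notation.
Reverse the RSK construction: for i from n down to 1, find the cell of Q containing i, remove the entry at that cell from P, and reverse-bump it up through P; the value ejected from row 1 is w(i).

Step i=6: Q has 6 at row 3, column 1; remove 6 from row 3 of P and reverse-bump: 6 enters row 2 and ejects 5; 5 enters row 1 and ejects 4. So w(6) = 4. P is now [[1, 3, 5], [2, 6]].
Step i=5: Q has 5 at row 2, column 2; remove 6 from row 2 of P and reverse-bump: 6 enters row 1 and ejects 5. So w(5) = 5. P is now [[1, 3, 6], [2]].
Step i=4: Q has 4 at row 1, column 3; remove that cell from P, ejecting 6. So w(4) = 6. P is now [[1, 3], [2]].
Step i=3: Q has 3 at row 2, column 1; remove 2 from row 2 of P and reverse-bump: 2 enters row 1 and ejects 1. So w(3) = 1. P is now [[2, 3]].
Step i=2: Q has 2 at row 1, column 2; remove that cell from P, ejecting 3. So w(2) = 3. P is now [[2]].
Step i=1: Q has 1 at row 1, column 1; remove that cell from P, ejecting 2. So w(1) = 2. P is now [].

So w = 2 3 1 6 5 4.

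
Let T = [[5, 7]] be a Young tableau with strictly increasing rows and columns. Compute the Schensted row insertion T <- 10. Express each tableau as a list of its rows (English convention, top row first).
[[5, 7, 10]]

10 is larger than every entry of row 1, so it is appended to row 1. The new tableau is [[5, 7, 10]].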